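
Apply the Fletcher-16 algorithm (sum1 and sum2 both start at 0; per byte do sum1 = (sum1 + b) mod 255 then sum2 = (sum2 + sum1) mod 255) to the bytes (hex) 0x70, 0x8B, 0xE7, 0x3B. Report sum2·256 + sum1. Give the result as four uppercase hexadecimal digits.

Running sums (mod 255):
  after byte 0 (0x70): sum1=112, sum2=112
  after byte 1 (0x8B): sum1=251, sum2=108
  after byte 2 (0xE7): sum1=227, sum2=80
  after byte 3 (0x3B): sum1=31, sum2=111
Checksum = sum2·256 + sum1 = 111·256 + 31 = 28447 = 0x6F1F.

6F1F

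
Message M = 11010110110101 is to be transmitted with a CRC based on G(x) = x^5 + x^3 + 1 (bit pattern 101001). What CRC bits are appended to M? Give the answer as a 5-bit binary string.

Append 5 zeros: 1101011011010100000. Divide by 101001 (XOR where the leading bit is 1):
  pos 0: 110101 XOR 101001 = 011100
  pos 1: 111001 XOR 101001 = 010000
  pos 2: 100000 XOR 101001 = 001001
  pos 4: 100111 XOR 101001 = 001110
  pos 6: 111001 XOR 101001 = 010000
  pos 7: 100000 XOR 101001 = 001001
  pos 9: 100110 XOR 101001 = 001111
  pos 11: 111100 XOR 101001 = 010101
  pos 12: 101010 XOR 101001 = 000011
Remainder (last 5 bits) = 00110. This is the CRC / FCS.

00110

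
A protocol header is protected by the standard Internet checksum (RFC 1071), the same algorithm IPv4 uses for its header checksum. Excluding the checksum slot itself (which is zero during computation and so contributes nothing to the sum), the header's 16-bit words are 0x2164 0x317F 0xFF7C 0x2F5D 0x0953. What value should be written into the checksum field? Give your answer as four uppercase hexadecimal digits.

One's-complement addition (fold any carry out of bit 15 back into bit 0):
  0x2164 + 0x317F = 0x052E3
  0x52E3 + 0xFF7C = 0x1525F → wrap carry → 0x5260
  0x5260 + 0x2F5D = 0x081BD
  0x81BD + 0x0953 = 0x08B10
One's-complement sum = 0x8B10.
Checksum = ~0x8B10 & 0xFFFF = 0x74EF.

74EF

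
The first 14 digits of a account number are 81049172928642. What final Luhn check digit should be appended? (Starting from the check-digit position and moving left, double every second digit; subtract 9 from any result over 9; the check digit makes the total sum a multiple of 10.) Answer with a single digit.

8

Partial digits right→left: 2 4 6 8 2 9 2 7 1 9 4 0 1 8
Double every second digit counting from the check-digit position (so the 1st, 3rd, 5th, ... of the partial from the right).
  doubled (with −9 where >9): 4 3 4 4 2 8 2 → sum 27
  kept as-is: 4 8 9 7 9 0 8 → sum 45
Total = 27 + 45 = 72.
Check digit = (10 − (72 mod 10)) mod 10 = 8.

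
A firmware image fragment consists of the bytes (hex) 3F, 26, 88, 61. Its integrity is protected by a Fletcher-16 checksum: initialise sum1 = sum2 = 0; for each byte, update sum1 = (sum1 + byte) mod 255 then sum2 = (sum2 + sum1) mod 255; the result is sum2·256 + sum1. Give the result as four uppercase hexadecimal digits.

Running sums (mod 255):
  after byte 0 (3F): sum1=63, sum2=63
  after byte 1 (26): sum1=101, sum2=164
  after byte 2 (88): sum1=237, sum2=146
  after byte 3 (61): sum1=79, sum2=225
Checksum = sum2·256 + sum1 = 225·256 + 79 = 57679 = 0xE14F.

E14F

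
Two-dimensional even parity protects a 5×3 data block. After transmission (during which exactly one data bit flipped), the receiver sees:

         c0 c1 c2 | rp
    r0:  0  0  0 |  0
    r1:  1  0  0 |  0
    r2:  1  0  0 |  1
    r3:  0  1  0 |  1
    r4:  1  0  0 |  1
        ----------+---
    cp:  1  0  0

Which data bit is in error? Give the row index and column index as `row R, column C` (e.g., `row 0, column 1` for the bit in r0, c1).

row 1, column 1

Recompute each row's even parity and compare to rp:
  r0: data parity 0, sent rp 0 → ok
  r1: data parity 1, sent rp 0 → mismatch
  r2: data parity 1, sent rp 1 → ok
  r3: data parity 1, sent rp 1 → ok
  r4: data parity 1, sent rp 1 → ok
Recompute each column's even parity and compare to cp:
  c0: data parity 1, sent cp 1 → ok
  c1: data parity 1, sent cp 0 → mismatch
  c2: data parity 0, sent cp 0 → ok
Exactly one row (r1) and one column (c1) fail → the flipped bit is at their intersection.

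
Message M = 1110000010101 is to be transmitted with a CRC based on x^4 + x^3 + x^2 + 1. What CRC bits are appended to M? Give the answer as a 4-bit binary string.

Append 4 zeros: 11100000101010000. Divide by 11101 (XOR where the leading bit is 1):
  pos 0: 11100 XOR 11101 = 00001
  pos 4: 10001 XOR 11101 = 01100
  pos 5: 11000 XOR 11101 = 00101
  pos 7: 10110 XOR 11101 = 01011
  pos 8: 10111 XOR 11101 = 01010
  pos 9: 10100 XOR 11101 = 01001
  pos 10: 10010 XOR 11101 = 01111
  pos 11: 11110 XOR 11101 = 00011
Remainder (last 4 bits) = 0110. This is the CRC / FCS.

0110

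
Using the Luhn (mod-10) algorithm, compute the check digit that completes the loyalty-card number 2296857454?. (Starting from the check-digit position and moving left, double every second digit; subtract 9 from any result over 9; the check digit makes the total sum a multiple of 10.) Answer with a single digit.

5

Partial digits right→left: 4 5 4 7 5 8 6 9 2 2
Double every second digit counting from the check-digit position (so the 1st, 3rd, 5th, ... of the partial from the right).
  doubled (with −9 where >9): 8 8 1 3 4 → sum 24
  kept as-is: 5 7 8 9 2 → sum 31
Total = 24 + 31 = 55.
Check digit = (10 − (55 mod 10)) mod 10 = 5.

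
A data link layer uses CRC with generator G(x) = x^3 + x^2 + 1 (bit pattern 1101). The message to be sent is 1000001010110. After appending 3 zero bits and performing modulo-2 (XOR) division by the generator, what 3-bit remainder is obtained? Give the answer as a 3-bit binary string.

Append 3 zeros: 1000001010110000. Divide by 1101 (XOR where the leading bit is 1):
  pos 0: 1000 XOR 1101 = 0101
  pos 1: 1010 XOR 1101 = 0111
  pos 2: 1110 XOR 1101 = 0011
  pos 4: 1110 XOR 1101 = 0011
  pos 6: 1110 XOR 1101 = 0011
  pos 8: 1111 XOR 1101 = 0010
  pos 10: 1000 XOR 1101 = 0101
  pos 11: 1010 XOR 1101 = 0111
  pos 12: 1110 XOR 1101 = 0011
Remainder (last 3 bits) = 011. This is the CRC / FCS.

011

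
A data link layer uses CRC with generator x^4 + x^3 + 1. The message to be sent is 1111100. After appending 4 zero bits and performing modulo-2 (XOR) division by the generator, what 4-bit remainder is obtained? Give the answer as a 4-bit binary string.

1001

Append 4 zeros: 11111000000. Divide by 11001 (XOR where the leading bit is 1):
  pos 0: 11111 XOR 11001 = 00110
  pos 2: 11000 XOR 11001 = 00001
  pos 6: 10000 XOR 11001 = 01001
Remainder (last 4 bits) = 1001. This is the CRC / FCS.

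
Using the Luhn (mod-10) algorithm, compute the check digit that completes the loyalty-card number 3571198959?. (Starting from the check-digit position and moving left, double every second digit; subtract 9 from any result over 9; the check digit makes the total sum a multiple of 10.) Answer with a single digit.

6

Partial digits right→left: 9 5 9 8 9 1 1 7 5 3
Double every second digit counting from the check-digit position (so the 1st, 3rd, 5th, ... of the partial from the right).
  doubled (with −9 where >9): 9 9 9 2 1 → sum 30
  kept as-is: 5 8 1 7 3 → sum 24
Total = 30 + 24 = 54.
Check digit = (10 − (54 mod 10)) mod 10 = 6.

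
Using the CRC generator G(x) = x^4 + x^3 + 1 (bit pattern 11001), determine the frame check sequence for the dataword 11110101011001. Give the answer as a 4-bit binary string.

Append 4 zeros: 111101010110010000. Divide by 11001 (XOR where the leading bit is 1):
  pos 0: 11110 XOR 11001 = 00111
  pos 2: 11110 XOR 11001 = 00111
  pos 4: 11110 XOR 11001 = 00111
  pos 6: 11111 XOR 11001 = 00110
  pos 8: 11000 XOR 11001 = 00001
  pos 12: 11000 XOR 11001 = 00001
Remainder (last 4 bits) = 0010. This is the CRC / FCS.

0010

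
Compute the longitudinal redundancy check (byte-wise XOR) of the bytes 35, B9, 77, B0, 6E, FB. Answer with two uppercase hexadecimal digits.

XOR the bytes together:
  start with 0x35
  0x35 ⊕ 0xB9 = 0x8C
  0x8C ⊕ 0x77 = 0xFB
  0xFB ⊕ 0xB0 = 0x4B
  0x4B ⊕ 0x6E = 0x25
  0x25 ⊕ 0xFB = 0xDE

DE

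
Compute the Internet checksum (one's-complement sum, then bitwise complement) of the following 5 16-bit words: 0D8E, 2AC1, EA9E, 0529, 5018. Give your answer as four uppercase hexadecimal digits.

87D0

One's-complement addition (fold any carry out of bit 15 back into bit 0):
  0x0D8E + 0x2AC1 = 0x0384F
  0x384F + 0xEA9E = 0x122ED → wrap carry → 0x22EE
  0x22EE + 0x0529 = 0x02817
  0x2817 + 0x5018 = 0x0782F
One's-complement sum = 0x782F.
Checksum = ~0x782F & 0xFFFF = 0x87D0.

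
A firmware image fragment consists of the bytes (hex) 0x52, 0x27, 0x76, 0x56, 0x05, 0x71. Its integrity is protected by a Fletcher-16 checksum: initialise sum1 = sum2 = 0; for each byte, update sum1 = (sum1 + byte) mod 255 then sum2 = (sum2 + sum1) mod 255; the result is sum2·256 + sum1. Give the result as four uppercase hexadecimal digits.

Running sums (mod 255):
  after byte 0 (0x52): sum1=82, sum2=82
  after byte 1 (0x27): sum1=121, sum2=203
  after byte 2 (0x76): sum1=239, sum2=187
  after byte 3 (0x56): sum1=70, sum2=2
  after byte 4 (0x05): sum1=75, sum2=77
  after byte 5 (0x71): sum1=188, sum2=10
Checksum = sum2·256 + sum1 = 10·256 + 188 = 2748 = 0x0ABC.

0ABC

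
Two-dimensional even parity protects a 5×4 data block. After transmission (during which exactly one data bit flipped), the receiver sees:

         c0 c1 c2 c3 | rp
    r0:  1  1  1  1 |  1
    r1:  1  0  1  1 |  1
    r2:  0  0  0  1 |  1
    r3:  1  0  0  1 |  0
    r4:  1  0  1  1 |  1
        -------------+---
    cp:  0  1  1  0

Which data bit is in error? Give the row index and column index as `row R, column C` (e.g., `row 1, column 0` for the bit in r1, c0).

Recompute each row's even parity and compare to rp:
  r0: data parity 0, sent rp 1 → mismatch
  r1: data parity 1, sent rp 1 → ok
  r2: data parity 1, sent rp 1 → ok
  r3: data parity 0, sent rp 0 → ok
  r4: data parity 1, sent rp 1 → ok
Recompute each column's even parity and compare to cp:
  c0: data parity 0, sent cp 0 → ok
  c1: data parity 1, sent cp 1 → ok
  c2: data parity 1, sent cp 1 → ok
  c3: data parity 1, sent cp 0 → mismatch
Exactly one row (r0) and one column (c3) fail → the flipped bit is at their intersection.

row 0, column 3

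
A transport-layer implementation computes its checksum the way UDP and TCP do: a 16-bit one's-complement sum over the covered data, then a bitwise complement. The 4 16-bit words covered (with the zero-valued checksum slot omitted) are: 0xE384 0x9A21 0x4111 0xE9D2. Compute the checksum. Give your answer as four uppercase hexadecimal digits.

5775

One's-complement addition (fold any carry out of bit 15 back into bit 0):
  0xE384 + 0x9A21 = 0x17DA5 → wrap carry → 0x7DA6
  0x7DA6 + 0x4111 = 0x0BEB7
  0xBEB7 + 0xE9D2 = 0x1A889 → wrap carry → 0xA88A
One's-complement sum = 0xA88A.
Checksum = ~0xA88A & 0xFFFF = 0x5775.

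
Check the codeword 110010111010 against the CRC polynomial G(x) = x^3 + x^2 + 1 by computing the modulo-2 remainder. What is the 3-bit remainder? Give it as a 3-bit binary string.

Modulo-2 division of 110010111010 by 1101:
  pos 0: 1100 XOR 1101 = 0001
  pos 3: 1101 XOR 1101 = 0000
  pos 7: 1101 XOR 1101 = 0000
Remainder = 000 (zero — the frame passes the CRC check).

000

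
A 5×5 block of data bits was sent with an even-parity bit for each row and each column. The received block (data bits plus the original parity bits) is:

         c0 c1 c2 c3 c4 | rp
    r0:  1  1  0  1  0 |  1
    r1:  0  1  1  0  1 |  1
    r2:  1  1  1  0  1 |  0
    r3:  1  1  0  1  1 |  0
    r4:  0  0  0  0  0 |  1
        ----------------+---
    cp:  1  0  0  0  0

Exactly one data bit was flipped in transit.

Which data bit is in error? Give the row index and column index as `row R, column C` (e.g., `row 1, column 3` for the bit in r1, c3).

row 4, column 4

Recompute each row's even parity and compare to rp:
  r0: data parity 1, sent rp 1 → ok
  r1: data parity 1, sent rp 1 → ok
  r2: data parity 0, sent rp 0 → ok
  r3: data parity 0, sent rp 0 → ok
  r4: data parity 0, sent rp 1 → mismatch
Recompute each column's even parity and compare to cp:
  c0: data parity 1, sent cp 1 → ok
  c1: data parity 0, sent cp 0 → ok
  c2: data parity 0, sent cp 0 → ok
  c3: data parity 0, sent cp 0 → ok
  c4: data parity 1, sent cp 0 → mismatch
Exactly one row (r4) and one column (c4) fail → the flipped bit is at their intersection.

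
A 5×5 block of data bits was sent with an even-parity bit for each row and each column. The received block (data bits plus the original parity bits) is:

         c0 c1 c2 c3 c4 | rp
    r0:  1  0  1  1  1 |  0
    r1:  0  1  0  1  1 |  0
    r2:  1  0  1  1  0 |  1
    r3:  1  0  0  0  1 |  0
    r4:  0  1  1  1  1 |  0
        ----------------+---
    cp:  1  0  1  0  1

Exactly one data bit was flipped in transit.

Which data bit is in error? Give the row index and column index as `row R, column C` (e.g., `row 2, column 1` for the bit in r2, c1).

row 1, column 4

Recompute each row's even parity and compare to rp:
  r0: data parity 0, sent rp 0 → ok
  r1: data parity 1, sent rp 0 → mismatch
  r2: data parity 1, sent rp 1 → ok
  r3: data parity 0, sent rp 0 → ok
  r4: data parity 0, sent rp 0 → ok
Recompute each column's even parity and compare to cp:
  c0: data parity 1, sent cp 1 → ok
  c1: data parity 0, sent cp 0 → ok
  c2: data parity 1, sent cp 1 → ok
  c3: data parity 0, sent cp 0 → ok
  c4: data parity 0, sent cp 1 → mismatch
Exactly one row (r1) and one column (c4) fail → the flipped bit is at their intersection.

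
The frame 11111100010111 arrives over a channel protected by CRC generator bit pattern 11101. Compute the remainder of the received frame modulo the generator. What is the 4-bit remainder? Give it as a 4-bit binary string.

0000

Modulo-2 division of 11111100010111 by 11101:
  pos 0: 11111 XOR 11101 = 00010
  pos 3: 10100 XOR 11101 = 01001
  pos 4: 10010 XOR 11101 = 01111
  pos 5: 11111 XOR 11101 = 00010
  pos 8: 10011 XOR 11101 = 01110
  pos 9: 11101 XOR 11101 = 00000
Remainder = 0000 (zero — the frame passes the CRC check).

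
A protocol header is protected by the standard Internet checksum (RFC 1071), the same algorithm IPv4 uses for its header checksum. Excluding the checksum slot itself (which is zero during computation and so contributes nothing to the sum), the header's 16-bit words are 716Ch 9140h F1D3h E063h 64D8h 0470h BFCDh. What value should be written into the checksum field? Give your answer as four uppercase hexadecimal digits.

One's-complement addition (fold any carry out of bit 15 back into bit 0):
  0x716C + 0x9140 = 0x102AC → wrap carry → 0x02AD
  0x02AD + 0xF1D3 = 0x0F480
  0xF480 + 0xE063 = 0x1D4E3 → wrap carry → 0xD4E4
  0xD4E4 + 0x64D8 = 0x139BC → wrap carry → 0x39BD
  0x39BD + 0x0470 = 0x03E2D
  0x3E2D + 0xBFCD = 0x0FDFA
One's-complement sum = 0xFDFA.
Checksum = ~0xFDFA & 0xFFFF = 0x0205.

0205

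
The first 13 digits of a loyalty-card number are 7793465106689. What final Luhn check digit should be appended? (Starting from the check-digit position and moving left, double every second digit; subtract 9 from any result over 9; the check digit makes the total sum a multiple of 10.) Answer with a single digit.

Partial digits right→left: 9 8 6 6 0 1 5 6 4 3 9 7 7
Double every second digit counting from the check-digit position (so the 1st, 3rd, 5th, ... of the partial from the right).
  doubled (with −9 where >9): 9 3 0 1 8 9 5 → sum 35
  kept as-is: 8 6 1 6 3 7 → sum 31
Total = 35 + 31 = 66.
Check digit = (10 − (66 mod 10)) mod 10 = 4.

4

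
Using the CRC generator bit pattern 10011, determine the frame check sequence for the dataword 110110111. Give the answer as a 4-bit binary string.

Append 4 zeros: 1101101110000. Divide by 10011 (XOR where the leading bit is 1):
  pos 0: 11011 XOR 10011 = 01000
  pos 1: 10000 XOR 10011 = 00011
  pos 4: 11111 XOR 10011 = 01100
  pos 5: 11000 XOR 10011 = 01011
  pos 6: 10110 XOR 10011 = 00101
  pos 8: 10100 XOR 10011 = 00111
Remainder (last 4 bits) = 0111. This is the CRC / FCS.

0111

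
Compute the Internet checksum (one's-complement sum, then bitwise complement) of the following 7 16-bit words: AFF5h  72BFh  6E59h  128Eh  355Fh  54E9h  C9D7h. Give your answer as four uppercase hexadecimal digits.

0843

One's-complement addition (fold any carry out of bit 15 back into bit 0):
  0xAFF5 + 0x72BF = 0x122B4 → wrap carry → 0x22B5
  0x22B5 + 0x6E59 = 0x0910E
  0x910E + 0x128E = 0x0A39C
  0xA39C + 0x355F = 0x0D8FB
  0xD8FB + 0x54E9 = 0x12DE4 → wrap carry → 0x2DE5
  0x2DE5 + 0xC9D7 = 0x0F7BC
One's-complement sum = 0xF7BC.
Checksum = ~0xF7BC & 0xFFFF = 0x0843.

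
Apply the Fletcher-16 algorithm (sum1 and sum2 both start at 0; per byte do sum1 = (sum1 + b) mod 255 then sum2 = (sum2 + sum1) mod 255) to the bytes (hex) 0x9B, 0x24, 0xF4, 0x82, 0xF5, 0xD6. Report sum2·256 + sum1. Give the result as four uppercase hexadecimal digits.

7804

Running sums (mod 255):
  after byte 0 (0x9B): sum1=155, sum2=155
  after byte 1 (0x24): sum1=191, sum2=91
  after byte 2 (0xF4): sum1=180, sum2=16
  after byte 3 (0x82): sum1=55, sum2=71
  after byte 4 (0xF5): sum1=45, sum2=116
  after byte 5 (0xD6): sum1=4, sum2=120
Checksum = sum2·256 + sum1 = 120·256 + 4 = 30724 = 0x7804.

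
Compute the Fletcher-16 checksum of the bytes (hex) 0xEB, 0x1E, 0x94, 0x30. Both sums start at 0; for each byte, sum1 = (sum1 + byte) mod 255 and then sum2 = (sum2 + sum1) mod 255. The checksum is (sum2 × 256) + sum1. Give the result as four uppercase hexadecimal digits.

63CE

Running sums (mod 255):
  after byte 0 (0xEB): sum1=235, sum2=235
  after byte 1 (0x1E): sum1=10, sum2=245
  after byte 2 (0x94): sum1=158, sum2=148
  after byte 3 (0x30): sum1=206, sum2=99
Checksum = sum2·256 + sum1 = 99·256 + 206 = 25550 = 0x63CE.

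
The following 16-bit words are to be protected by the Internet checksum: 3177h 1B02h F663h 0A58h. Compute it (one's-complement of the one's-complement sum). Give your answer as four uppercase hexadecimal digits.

One's-complement addition (fold any carry out of bit 15 back into bit 0):
  0x3177 + 0x1B02 = 0x04C79
  0x4C79 + 0xF663 = 0x142DC → wrap carry → 0x42DD
  0x42DD + 0x0A58 = 0x04D35
One's-complement sum = 0x4D35.
Checksum = ~0x4D35 & 0xFFFF = 0xB2CA.

B2CA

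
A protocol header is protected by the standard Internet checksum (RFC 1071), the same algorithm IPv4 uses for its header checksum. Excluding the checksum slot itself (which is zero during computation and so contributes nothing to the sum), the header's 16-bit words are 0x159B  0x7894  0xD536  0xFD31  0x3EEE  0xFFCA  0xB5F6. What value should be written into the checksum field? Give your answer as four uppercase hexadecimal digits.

One's-complement addition (fold any carry out of bit 15 back into bit 0):
  0x159B + 0x7894 = 0x08E2F
  0x8E2F + 0xD536 = 0x16365 → wrap carry → 0x6366
  0x6366 + 0xFD31 = 0x16097 → wrap carry → 0x6098
  0x6098 + 0x3EEE = 0x09F86
  0x9F86 + 0xFFCA = 0x19F50 → wrap carry → 0x9F51
  0x9F51 + 0xB5F6 = 0x15547 → wrap carry → 0x5548
One's-complement sum = 0x5548.
Checksum = ~0x5548 & 0xFFFF = 0xAAB7.

AAB7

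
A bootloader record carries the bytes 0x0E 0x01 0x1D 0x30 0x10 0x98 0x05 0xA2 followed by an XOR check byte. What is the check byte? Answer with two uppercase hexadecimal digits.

XOR the bytes together:
  start with 0x0E
  0x0E ⊕ 0x01 = 0x0F
  0x0F ⊕ 0x1D = 0x12
  0x12 ⊕ 0x30 = 0x22
  0x22 ⊕ 0x10 = 0x32
  0x32 ⊕ 0x98 = 0xAA
  0xAA ⊕ 0x05 = 0xAF
  0xAF ⊕ 0xA2 = 0x0D

0D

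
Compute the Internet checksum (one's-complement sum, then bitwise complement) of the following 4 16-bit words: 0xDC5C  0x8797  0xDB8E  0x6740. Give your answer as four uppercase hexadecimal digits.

One's-complement addition (fold any carry out of bit 15 back into bit 0):
  0xDC5C + 0x8797 = 0x163F3 → wrap carry → 0x63F4
  0x63F4 + 0xDB8E = 0x13F82 → wrap carry → 0x3F83
  0x3F83 + 0x6740 = 0x0A6C3
One's-complement sum = 0xA6C3.
Checksum = ~0xA6C3 & 0xFFFF = 0x593C.

593C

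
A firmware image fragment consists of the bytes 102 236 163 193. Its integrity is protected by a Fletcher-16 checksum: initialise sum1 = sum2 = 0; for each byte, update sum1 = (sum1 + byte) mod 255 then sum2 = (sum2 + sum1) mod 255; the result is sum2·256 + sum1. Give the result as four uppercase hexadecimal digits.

69B8

Running sums (mod 255):
  after byte 0 (102): sum1=102, sum2=102
  after byte 1 (236): sum1=83, sum2=185
  after byte 2 (163): sum1=246, sum2=176
  after byte 3 (193): sum1=184, sum2=105
Checksum = sum2·256 + sum1 = 105·256 + 184 = 27064 = 0x69B8.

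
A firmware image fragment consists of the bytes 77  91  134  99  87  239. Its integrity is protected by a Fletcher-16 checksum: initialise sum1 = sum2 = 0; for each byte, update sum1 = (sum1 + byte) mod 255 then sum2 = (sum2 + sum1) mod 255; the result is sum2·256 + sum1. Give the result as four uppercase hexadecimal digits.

Running sums (mod 255):
  after byte 0 (77): sum1=77, sum2=77
  after byte 1 (91): sum1=168, sum2=245
  after byte 2 (134): sum1=47, sum2=37
  after byte 3 (99): sum1=146, sum2=183
  after byte 4 (87): sum1=233, sum2=161
  after byte 5 (239): sum1=217, sum2=123
Checksum = sum2·256 + sum1 = 123·256 + 217 = 31705 = 0x7BD9.

7BD9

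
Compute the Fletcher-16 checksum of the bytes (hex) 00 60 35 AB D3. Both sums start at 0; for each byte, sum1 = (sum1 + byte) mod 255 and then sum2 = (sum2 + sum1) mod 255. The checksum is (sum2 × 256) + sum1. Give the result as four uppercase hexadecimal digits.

4C15

Running sums (mod 255):
  after byte 0 (00): sum1=0, sum2=0
  after byte 1 (60): sum1=96, sum2=96
  after byte 2 (35): sum1=149, sum2=245
  after byte 3 (AB): sum1=65, sum2=55
  after byte 4 (D3): sum1=21, sum2=76
Checksum = sum2·256 + sum1 = 76·256 + 21 = 19477 = 0x4C15.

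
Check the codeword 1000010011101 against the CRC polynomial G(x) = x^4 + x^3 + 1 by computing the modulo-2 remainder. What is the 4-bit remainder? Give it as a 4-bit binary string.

0000

Modulo-2 division of 1000010011101 by 11001:
  pos 0: 10000 XOR 11001 = 01001
  pos 1: 10011 XOR 11001 = 01010
  pos 2: 10100 XOR 11001 = 01101
  pos 3: 11010 XOR 11001 = 00011
  pos 6: 11111 XOR 11001 = 00110
  pos 8: 11001 XOR 11001 = 00000
Remainder = 0000 (zero — the frame passes the CRC check).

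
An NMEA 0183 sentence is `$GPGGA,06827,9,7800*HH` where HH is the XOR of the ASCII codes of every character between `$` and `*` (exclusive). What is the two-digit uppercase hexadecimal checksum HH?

77

XOR the ASCII codes of the payload characters:
  'G' = 0x47 → acc = 0x47
  'P' = 0x50 → acc = 0x17
  'G' = 0x47 → acc = 0x50
  'G' = 0x47 → acc = 0x17
  'A' = 0x41 → acc = 0x56
  ',' = 0x2C → acc = 0x7A
  '0' = 0x30 → acc = 0x4A
  '6' = 0x36 → acc = 0x7C
  '8' = 0x38 → acc = 0x44
  '2' = 0x32 → acc = 0x76
  '7' = 0x37 → acc = 0x41
  ',' = 0x2C → acc = 0x6D
  '9' = 0x39 → acc = 0x54
  ',' = 0x2C → acc = 0x78
  '7' = 0x37 → acc = 0x4F
  '8' = 0x38 → acc = 0x77
  '0' = 0x30 → acc = 0x47
  '0' = 0x30 → acc = 0x77
Checksum = 0x77.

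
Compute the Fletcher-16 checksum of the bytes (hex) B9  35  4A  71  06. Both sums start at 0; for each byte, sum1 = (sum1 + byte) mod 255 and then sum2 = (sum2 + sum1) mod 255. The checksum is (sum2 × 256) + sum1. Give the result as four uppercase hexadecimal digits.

3DB0

Running sums (mod 255):
  after byte 0 (B9): sum1=185, sum2=185
  after byte 1 (35): sum1=238, sum2=168
  after byte 2 (4A): sum1=57, sum2=225
  after byte 3 (71): sum1=170, sum2=140
  after byte 4 (06): sum1=176, sum2=61
Checksum = sum2·256 + sum1 = 61·256 + 176 = 15792 = 0x3DB0.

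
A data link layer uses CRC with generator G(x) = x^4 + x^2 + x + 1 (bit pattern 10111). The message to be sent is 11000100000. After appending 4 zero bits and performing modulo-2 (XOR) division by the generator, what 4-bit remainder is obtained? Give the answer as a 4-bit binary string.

1110

Append 4 zeros: 110001000000000. Divide by 10111 (XOR where the leading bit is 1):
  pos 0: 11000 XOR 10111 = 01111
  pos 1: 11111 XOR 10111 = 01000
  pos 2: 10000 XOR 10111 = 00111
  pos 4: 11100 XOR 10111 = 01011
  pos 5: 10110 XOR 10111 = 00001
  pos 9: 10000 XOR 10111 = 00111
Remainder (last 4 bits) = 1110. This is the CRC / FCS.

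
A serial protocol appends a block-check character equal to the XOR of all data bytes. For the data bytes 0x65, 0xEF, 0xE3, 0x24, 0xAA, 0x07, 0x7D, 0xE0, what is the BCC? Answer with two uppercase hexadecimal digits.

7D

XOR the bytes together:
  start with 0x65
  0x65 ⊕ 0xEF = 0x8A
  0x8A ⊕ 0xE3 = 0x69
  0x69 ⊕ 0x24 = 0x4D
  0x4D ⊕ 0xAA = 0xE7
  0xE7 ⊕ 0x07 = 0xE0
  0xE0 ⊕ 0x7D = 0x9D
  0x9D ⊕ 0xE0 = 0x7D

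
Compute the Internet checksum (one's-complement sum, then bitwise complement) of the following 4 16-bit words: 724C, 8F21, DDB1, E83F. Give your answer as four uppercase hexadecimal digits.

38A0

One's-complement addition (fold any carry out of bit 15 back into bit 0):
  0x724C + 0x8F21 = 0x1016D → wrap carry → 0x016E
  0x016E + 0xDDB1 = 0x0DF1F
  0xDF1F + 0xE83F = 0x1C75E → wrap carry → 0xC75F
One's-complement sum = 0xC75F.
Checksum = ~0xC75F & 0xFFFF = 0x38A0.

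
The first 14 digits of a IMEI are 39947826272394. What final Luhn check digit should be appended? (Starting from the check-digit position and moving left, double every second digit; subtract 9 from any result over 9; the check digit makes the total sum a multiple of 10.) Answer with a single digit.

Partial digits right→left: 4 9 3 2 7 2 6 2 8 7 4 9 9 3
Double every second digit counting from the check-digit position (so the 1st, 3rd, 5th, ... of the partial from the right).
  doubled (with −9 where >9): 8 6 5 3 7 8 9 → sum 46
  kept as-is: 9 2 2 2 7 9 3 → sum 34
Total = 46 + 34 = 80.
Check digit = (10 − (80 mod 10)) mod 10 = 0.

0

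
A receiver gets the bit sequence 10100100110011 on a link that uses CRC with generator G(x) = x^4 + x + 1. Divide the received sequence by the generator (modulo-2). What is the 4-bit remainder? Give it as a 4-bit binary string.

0000

Modulo-2 division of 10100100110011 by 10011:
  pos 0: 10100 XOR 10011 = 00111
  pos 2: 11110 XOR 10011 = 01101
  pos 3: 11010 XOR 10011 = 01001
  pos 4: 10011 XOR 10011 = 00000
  pos 9: 10011 XOR 10011 = 00000
Remainder = 0000 (zero — the frame passes the CRC check).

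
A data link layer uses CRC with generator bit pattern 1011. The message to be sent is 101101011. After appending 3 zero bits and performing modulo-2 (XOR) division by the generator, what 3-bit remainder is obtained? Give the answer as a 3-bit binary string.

Append 3 zeros: 101101011000. Divide by 1011 (XOR where the leading bit is 1):
  pos 0: 1011 XOR 1011 = 0000
  pos 5: 1011 XOR 1011 = 0000
Remainder (last 3 bits) = 000. This is the CRC / FCS.

000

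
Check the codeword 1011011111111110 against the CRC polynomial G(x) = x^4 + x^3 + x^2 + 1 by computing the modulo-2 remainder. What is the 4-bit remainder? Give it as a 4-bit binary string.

1110

Modulo-2 division of 1011011111111110 by 11101:
  pos 0: 10110 XOR 11101 = 01011
  pos 1: 10111 XOR 11101 = 01010
  pos 2: 10101 XOR 11101 = 01000
  pos 3: 10001 XOR 11101 = 01100
  pos 4: 11001 XOR 11101 = 00100
  pos 6: 10011 XOR 11101 = 01110
  pos 7: 11101 XOR 11101 = 00000
Remainder = 1110 (nonzero — an error is detected).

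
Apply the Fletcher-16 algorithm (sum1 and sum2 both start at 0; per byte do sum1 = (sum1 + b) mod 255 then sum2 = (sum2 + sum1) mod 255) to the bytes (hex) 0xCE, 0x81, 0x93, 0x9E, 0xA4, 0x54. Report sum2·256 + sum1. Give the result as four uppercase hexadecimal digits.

Running sums (mod 255):
  after byte 0 (0xCE): sum1=206, sum2=206
  after byte 1 (0x81): sum1=80, sum2=31
  after byte 2 (0x93): sum1=227, sum2=3
  after byte 3 (0x9E): sum1=130, sum2=133
  after byte 4 (0xA4): sum1=39, sum2=172
  after byte 5 (0x54): sum1=123, sum2=40
Checksum = sum2·256 + sum1 = 40·256 + 123 = 10363 = 0x287B.

287B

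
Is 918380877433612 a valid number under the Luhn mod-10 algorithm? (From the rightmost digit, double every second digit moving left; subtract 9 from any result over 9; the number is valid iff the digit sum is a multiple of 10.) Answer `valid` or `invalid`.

valid

From the right, keep odd positions and double even positions (subtract 9 from any doubled value over 9):
  doubled (positions 2,4,...): 2 6 8 5 0 6 2 → sum 29
  kept (positions 1,3,...): 2 6 3 7 8 8 8 9 → sum 51
Total = 80.
80 mod 10 = 0, so the number is valid.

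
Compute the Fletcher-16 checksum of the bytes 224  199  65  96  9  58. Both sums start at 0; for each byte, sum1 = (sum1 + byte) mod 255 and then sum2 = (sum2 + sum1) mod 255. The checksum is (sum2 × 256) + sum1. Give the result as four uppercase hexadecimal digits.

Running sums (mod 255):
  after byte 0 (224): sum1=224, sum2=224
  after byte 1 (199): sum1=168, sum2=137
  after byte 2 (65): sum1=233, sum2=115
  after byte 3 (96): sum1=74, sum2=189
  after byte 4 (9): sum1=83, sum2=17
  after byte 5 (58): sum1=141, sum2=158
Checksum = sum2·256 + sum1 = 158·256 + 141 = 40589 = 0x9E8D.

9E8D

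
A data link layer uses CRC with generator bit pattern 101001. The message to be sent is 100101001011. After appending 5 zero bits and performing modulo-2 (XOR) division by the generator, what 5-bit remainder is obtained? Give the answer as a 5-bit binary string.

10111

Append 5 zeros: 10010100101100000. Divide by 101001 (XOR where the leading bit is 1):
  pos 0: 100101 XOR 101001 = 001100
  pos 2: 110000 XOR 101001 = 011001
  pos 3: 110011 XOR 101001 = 011010
  pos 4: 110100 XOR 101001 = 011101
  pos 5: 111011 XOR 101001 = 010010
  pos 6: 100101 XOR 101001 = 001100
  pos 8: 110000 XOR 101001 = 011001
  pos 9: 110010 XOR 101001 = 011011
  pos 10: 110110 XOR 101001 = 011111
  pos 11: 111110 XOR 101001 = 010111
Remainder (last 5 bits) = 10111. This is the CRC / FCS.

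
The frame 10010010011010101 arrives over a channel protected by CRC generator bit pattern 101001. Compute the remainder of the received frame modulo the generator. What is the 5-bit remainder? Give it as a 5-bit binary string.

Modulo-2 division of 10010010011010101 by 101001:
  pos 0: 100100 XOR 101001 = 001101
  pos 2: 110110 XOR 101001 = 011111
  pos 3: 111110 XOR 101001 = 010111
  pos 4: 101111 XOR 101001 = 000110
  pos 7: 110101 XOR 101001 = 011100
  pos 8: 111000 XOR 101001 = 010001
  pos 9: 100011 XOR 101001 = 001010
  pos 11: 101001 XOR 101001 = 000000
Remainder = 00000 (zero — the frame passes the CRC check).

00000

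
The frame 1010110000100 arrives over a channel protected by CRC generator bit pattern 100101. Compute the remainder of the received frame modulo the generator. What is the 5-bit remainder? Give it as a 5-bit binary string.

00010

Modulo-2 division of 1010110000100 by 100101:
  pos 0: 101011 XOR 100101 = 001110
  pos 2: 111000 XOR 100101 = 011101
  pos 3: 111010 XOR 100101 = 011111
  pos 4: 111110 XOR 100101 = 011011
  pos 5: 110111 XOR 100101 = 010010
  pos 6: 100100 XOR 100101 = 000001
Remainder = 00010 (nonzero — an error is detected).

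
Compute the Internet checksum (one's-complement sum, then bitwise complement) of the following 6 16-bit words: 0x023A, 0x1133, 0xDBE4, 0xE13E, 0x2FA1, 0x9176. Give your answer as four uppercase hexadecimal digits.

One's-complement addition (fold any carry out of bit 15 back into bit 0):
  0x023A + 0x1133 = 0x0136D
  0x136D + 0xDBE4 = 0x0EF51
  0xEF51 + 0xE13E = 0x1D08F → wrap carry → 0xD090
  0xD090 + 0x2FA1 = 0x10031 → wrap carry → 0x0032
  0x0032 + 0x9176 = 0x091A8
One's-complement sum = 0x91A8.
Checksum = ~0x91A8 & 0xFFFF = 0x6E57.

6E57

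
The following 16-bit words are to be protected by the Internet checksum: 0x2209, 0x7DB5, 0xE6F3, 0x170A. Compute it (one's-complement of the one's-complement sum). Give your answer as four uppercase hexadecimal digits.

One's-complement addition (fold any carry out of bit 15 back into bit 0):
  0x2209 + 0x7DB5 = 0x09FBE
  0x9FBE + 0xE6F3 = 0x186B1 → wrap carry → 0x86B2
  0x86B2 + 0x170A = 0x09DBC
One's-complement sum = 0x9DBC.
Checksum = ~0x9DBC & 0xFFFF = 0x6243.

6243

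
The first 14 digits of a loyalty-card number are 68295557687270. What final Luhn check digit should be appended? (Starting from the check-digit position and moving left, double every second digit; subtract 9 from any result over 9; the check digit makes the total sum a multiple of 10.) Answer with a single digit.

9

Partial digits right→left: 0 7 2 7 8 6 7 5 5 5 9 2 8 6
Double every second digit counting from the check-digit position (so the 1st, 3rd, 5th, ... of the partial from the right).
  doubled (with −9 where >9): 0 4 7 5 1 9 7 → sum 33
  kept as-is: 7 7 6 5 5 2 6 → sum 38
Total = 33 + 38 = 71.
Check digit = (10 − (71 mod 10)) mod 10 = 9.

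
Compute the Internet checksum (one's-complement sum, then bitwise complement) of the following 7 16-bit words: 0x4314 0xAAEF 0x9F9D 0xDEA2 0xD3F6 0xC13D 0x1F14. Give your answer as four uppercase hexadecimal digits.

One's-complement addition (fold any carry out of bit 15 back into bit 0):
  0x4314 + 0xAAEF = 0x0EE03
  0xEE03 + 0x9F9D = 0x18DA0 → wrap carry → 0x8DA1
  0x8DA1 + 0xDEA2 = 0x16C43 → wrap carry → 0x6C44
  0x6C44 + 0xD3F6 = 0x1403A → wrap carry → 0x403B
  0x403B + 0xC13D = 0x10178 → wrap carry → 0x0179
  0x0179 + 0x1F14 = 0x0208D
One's-complement sum = 0x208D.
Checksum = ~0x208D & 0xFFFF = 0xDF72.

DF72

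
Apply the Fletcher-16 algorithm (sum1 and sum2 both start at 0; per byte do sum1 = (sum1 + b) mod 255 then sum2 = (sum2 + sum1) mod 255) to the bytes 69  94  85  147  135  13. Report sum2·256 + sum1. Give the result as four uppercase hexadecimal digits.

Running sums (mod 255):
  after byte 0 (69): sum1=69, sum2=69
  after byte 1 (94): sum1=163, sum2=232
  after byte 2 (85): sum1=248, sum2=225
  after byte 3 (147): sum1=140, sum2=110
  after byte 4 (135): sum1=20, sum2=130
  after byte 5 (13): sum1=33, sum2=163
Checksum = sum2·256 + sum1 = 163·256 + 33 = 41761 = 0xA321.

A321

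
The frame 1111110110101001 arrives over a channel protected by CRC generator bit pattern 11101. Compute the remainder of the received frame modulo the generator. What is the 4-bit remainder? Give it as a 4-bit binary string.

Modulo-2 division of 1111110110101001 by 11101:
  pos 0: 11111 XOR 11101 = 00010
  pos 3: 10101 XOR 11101 = 01000
  pos 4: 10001 XOR 11101 = 01100
  pos 5: 11000 XOR 11101 = 00101
  pos 7: 10110 XOR 11101 = 01011
  pos 8: 10111 XOR 11101 = 01010
  pos 9: 10100 XOR 11101 = 01001
  pos 10: 10010 XOR 11101 = 01111
  pos 11: 11111 XOR 11101 = 00010
Remainder = 0010 (nonzero — an error is detected).

0010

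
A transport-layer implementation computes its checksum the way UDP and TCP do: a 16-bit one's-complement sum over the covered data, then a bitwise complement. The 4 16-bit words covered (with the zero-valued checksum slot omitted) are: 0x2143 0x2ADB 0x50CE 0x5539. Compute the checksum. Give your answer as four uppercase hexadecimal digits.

0DDA

One's-complement addition (fold any carry out of bit 15 back into bit 0):
  0x2143 + 0x2ADB = 0x04C1E
  0x4C1E + 0x50CE = 0x09CEC
  0x9CEC + 0x5539 = 0x0F225
One's-complement sum = 0xF225.
Checksum = ~0xF225 & 0xFFFF = 0x0DDA.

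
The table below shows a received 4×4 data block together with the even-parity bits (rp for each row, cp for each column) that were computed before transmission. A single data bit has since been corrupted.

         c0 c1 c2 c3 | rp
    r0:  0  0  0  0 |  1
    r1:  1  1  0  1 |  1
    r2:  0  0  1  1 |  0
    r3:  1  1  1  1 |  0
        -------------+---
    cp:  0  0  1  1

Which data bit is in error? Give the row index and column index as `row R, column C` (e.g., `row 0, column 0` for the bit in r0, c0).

row 0, column 2

Recompute each row's even parity and compare to rp:
  r0: data parity 0, sent rp 1 → mismatch
  r1: data parity 1, sent rp 1 → ok
  r2: data parity 0, sent rp 0 → ok
  r3: data parity 0, sent rp 0 → ok
Recompute each column's even parity and compare to cp:
  c0: data parity 0, sent cp 0 → ok
  c1: data parity 0, sent cp 0 → ok
  c2: data parity 0, sent cp 1 → mismatch
  c3: data parity 1, sent cp 1 → ok
Exactly one row (r0) and one column (c2) fail → the flipped bit is at their intersection.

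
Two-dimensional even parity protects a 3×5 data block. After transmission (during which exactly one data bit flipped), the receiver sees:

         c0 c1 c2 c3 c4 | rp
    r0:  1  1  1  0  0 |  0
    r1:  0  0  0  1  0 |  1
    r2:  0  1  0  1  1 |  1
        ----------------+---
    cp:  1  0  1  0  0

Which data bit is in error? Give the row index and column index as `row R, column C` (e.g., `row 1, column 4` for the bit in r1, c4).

row 0, column 4

Recompute each row's even parity and compare to rp:
  r0: data parity 1, sent rp 0 → mismatch
  r1: data parity 1, sent rp 1 → ok
  r2: data parity 1, sent rp 1 → ok
Recompute each column's even parity and compare to cp:
  c0: data parity 1, sent cp 1 → ok
  c1: data parity 0, sent cp 0 → ok
  c2: data parity 1, sent cp 1 → ok
  c3: data parity 0, sent cp 0 → ok
  c4: data parity 1, sent cp 0 → mismatch
Exactly one row (r0) and one column (c4) fail → the flipped bit is at their intersection.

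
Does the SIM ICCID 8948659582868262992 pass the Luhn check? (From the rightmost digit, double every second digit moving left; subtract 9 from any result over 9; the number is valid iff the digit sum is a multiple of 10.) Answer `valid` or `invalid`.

From the right, keep odd positions and double even positions (subtract 9 from any doubled value over 9):
  doubled (positions 2,4,...): 9 4 4 3 4 1 1 7 9 → sum 42
  kept (positions 1,3,...): 2 9 6 8 8 8 9 6 4 8 → sum 68
Total = 110.
110 mod 10 = 0, so the number is valid.

valid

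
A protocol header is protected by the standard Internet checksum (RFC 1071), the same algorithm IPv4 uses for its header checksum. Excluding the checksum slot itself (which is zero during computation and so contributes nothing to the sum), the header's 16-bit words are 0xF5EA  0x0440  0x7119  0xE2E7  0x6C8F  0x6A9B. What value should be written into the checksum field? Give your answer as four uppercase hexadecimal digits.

DAA8

One's-complement addition (fold any carry out of bit 15 back into bit 0):
  0xF5EA + 0x0440 = 0x0FA2A
  0xFA2A + 0x7119 = 0x16B43 → wrap carry → 0x6B44
  0x6B44 + 0xE2E7 = 0x14E2B → wrap carry → 0x4E2C
  0x4E2C + 0x6C8F = 0x0BABB
  0xBABB + 0x6A9B = 0x12556 → wrap carry → 0x2557
One's-complement sum = 0x2557.
Checksum = ~0x2557 & 0xFFFF = 0xDAA8.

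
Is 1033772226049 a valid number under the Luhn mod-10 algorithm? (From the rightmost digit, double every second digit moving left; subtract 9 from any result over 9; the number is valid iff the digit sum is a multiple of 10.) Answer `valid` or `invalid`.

valid

From the right, keep odd positions and double even positions (subtract 9 from any doubled value over 9):
  doubled (positions 2,4,...): 8 3 4 5 6 0 → sum 26
  kept (positions 1,3,...): 9 0 2 2 7 3 1 → sum 24
Total = 50.
50 mod 10 = 0, so the number is valid.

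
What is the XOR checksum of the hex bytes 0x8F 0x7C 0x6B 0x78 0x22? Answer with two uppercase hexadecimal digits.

XOR the bytes together:
  start with 0x8F
  0x8F ⊕ 0x7C = 0xF3
  0xF3 ⊕ 0x6B = 0x98
  0x98 ⊕ 0x78 = 0xE0
  0xE0 ⊕ 0x22 = 0xC2

C2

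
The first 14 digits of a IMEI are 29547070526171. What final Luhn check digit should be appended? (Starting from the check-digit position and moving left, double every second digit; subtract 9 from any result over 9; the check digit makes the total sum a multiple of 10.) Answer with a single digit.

6

Partial digits right→left: 1 7 1 6 2 5 0 7 0 7 4 5 9 2
Double every second digit counting from the check-digit position (so the 1st, 3rd, 5th, ... of the partial from the right).
  doubled (with −9 where >9): 2 2 4 0 0 8 9 → sum 25
  kept as-is: 7 6 5 7 7 5 2 → sum 39
Total = 25 + 39 = 64.
Check digit = (10 − (64 mod 10)) mod 10 = 6.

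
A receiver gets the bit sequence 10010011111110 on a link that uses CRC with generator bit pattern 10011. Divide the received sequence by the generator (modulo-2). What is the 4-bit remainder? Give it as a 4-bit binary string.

0110

Modulo-2 division of 10010011111110 by 10011:
  pos 0: 10010 XOR 10011 = 00001
  pos 4: 10111 XOR 10011 = 00100
  pos 6: 10011 XOR 10011 = 00000
Remainder = 0110 (nonzero — an error is detected).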